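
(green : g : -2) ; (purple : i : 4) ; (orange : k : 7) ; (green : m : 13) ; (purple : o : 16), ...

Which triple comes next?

(orange : q : 22)

Colour goes green, purple, orange, green, purple → orange (repeats green → purple → orange).
Letter: g, i, k, m, o → q (letters move forward 2 places in the alphabet).
Third part goes -2, 4, 7, 13, 16 → 22 (alternating steps +6, +3, +6, +3, …).
So the next triple is (orange : q : 22).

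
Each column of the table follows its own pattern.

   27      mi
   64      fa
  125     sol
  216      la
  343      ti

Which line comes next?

512  do

For the first component, perfect cubes: 3³, 4³, 5³, …: 27, 64, 125, 216, 343 → 512.
Note: mi, fa, sol, la, ti → do (runs through the solfège scale do→ti).
So the next line is 512  do.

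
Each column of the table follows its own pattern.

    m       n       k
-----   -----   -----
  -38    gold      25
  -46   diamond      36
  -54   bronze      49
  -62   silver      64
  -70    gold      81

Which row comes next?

-78  diamond  100

For the column m, −8 each step: -38, -46, -54, -62, -70 → -78.
Column n goes gold, diamond, bronze, silver, gold → diamond (repeats gold → diamond → bronze → silver).
Column k: perfect squares: 5², 6², 7², …; 25, 36, 49, 64, 81 → 100.
Combining the parts gives -78  diamond  100.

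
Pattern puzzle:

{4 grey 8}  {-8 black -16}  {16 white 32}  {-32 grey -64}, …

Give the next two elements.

First entry: ×(-2) each step; 4, -8, 16, -32 → 64 → -128.
Shade — repeats grey → black → white: grey, black, white, grey → black → white.
Third entry: 8, -16, 32, -64 → 128 → -256 (always 2 × the first entry).
So the next two elements are {64 black 128} and {-128 white -256}.

{64 black 128}, {-128 white -256}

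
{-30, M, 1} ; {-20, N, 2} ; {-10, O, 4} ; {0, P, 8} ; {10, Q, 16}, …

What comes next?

First component: +10 each step, so -30, -20, -10, 0, 10 → 20.
Letter: letters move forward 1 place in the alphabet; M, N, O, P, Q → R.
Third component: ×2 each step; 1, 2, 4, 8, 16 → 32.
Putting it together: {20, R, 32}.

{20, R, 32}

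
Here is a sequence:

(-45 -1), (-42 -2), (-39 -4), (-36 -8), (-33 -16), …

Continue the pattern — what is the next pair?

(-30 -32)

First slot: -45, -42, -39, -36, -33 → -30 (+3 each step).
Second slot: -1, -2, -4, -8, -16 → -32 (×2 each step).
Putting it together: (-30 -32).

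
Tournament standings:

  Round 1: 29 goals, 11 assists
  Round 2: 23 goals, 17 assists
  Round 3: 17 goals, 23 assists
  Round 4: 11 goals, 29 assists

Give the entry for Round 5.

Goals: −6 each step; 29, 23, 17, 11 → 5.
Assists: 11, 17, 23, 29 → 35 (together with the goals always sums to 40).
Combining the parts gives 5 goals, 35 assists.

5 goals, 35 assists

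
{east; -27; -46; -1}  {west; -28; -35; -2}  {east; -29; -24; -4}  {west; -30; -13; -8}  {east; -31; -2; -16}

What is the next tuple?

Direction: alternates east ↔ west; east, west, east, west, east → west.
Second entry: -27, -28, -29, -30, -31 → -32 (−1 each step).
Third entry: +11 each step, so -46, -35, -24, -13, -2 → 9.
Fourth entry: ×2 each step; -1, -2, -4, -8, -16 → -32.
Putting it together: {west; -32; 9; -32}.

{west; -32; 9; -32}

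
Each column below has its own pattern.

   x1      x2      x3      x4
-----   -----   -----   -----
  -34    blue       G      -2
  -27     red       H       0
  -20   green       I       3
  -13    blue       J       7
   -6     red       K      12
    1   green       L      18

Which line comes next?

8  blue  M  25

Column x1: +7 each step; -34, -27, -20, -13, -6, 1 → 8.
Column x2: repeats blue → red → green, so blue, red, green, blue, red, green → blue.
Column x3 — letters move forward 1 place in the alphabet: G, H, I, J, K, L → M.
Column x4 goes -2, 0, 3, 7, 12, 18 → 25 (differences are 2, 3, 4, … (increasing by 1 each time)).
Putting it together: 8  blue  M  25.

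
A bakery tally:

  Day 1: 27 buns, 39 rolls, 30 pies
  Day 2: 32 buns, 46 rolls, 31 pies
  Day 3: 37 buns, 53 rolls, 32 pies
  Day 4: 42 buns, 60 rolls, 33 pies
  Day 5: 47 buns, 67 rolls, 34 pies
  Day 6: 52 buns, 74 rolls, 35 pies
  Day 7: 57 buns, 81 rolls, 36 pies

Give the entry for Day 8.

Buns — +5 each step: 27, 32, 37, 42, 47, 52, 57 → 62.
Rolls: +7 each step, so 39, 46, 53, 60, 67, 74, 81 → 88.
Pies: 30, 31, 32, 33, 34, 35, 36 → 37 (+1 each step).
So the next record is 62 buns, 88 rolls, 37 pies.

62 buns, 88 rolls, 37 pies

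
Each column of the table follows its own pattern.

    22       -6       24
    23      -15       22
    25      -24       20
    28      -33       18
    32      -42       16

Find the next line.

First component: differences are 1, 2, 3, … (increasing by 1 each time), so 22, 23, 25, 28, 32 → 37.
For the second component, −9 each step: -6, -15, -24, -33, -42 → -51.
Third component: 24, 22, 20, 18, 16 → 14 (−2 each step).
Combining the parts gives 37  -51  14.

37  -51  14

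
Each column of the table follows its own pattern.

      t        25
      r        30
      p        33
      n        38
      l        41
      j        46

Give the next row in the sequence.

Letter — letters move back 2 places in the alphabet: t, r, p, n, l, j → h.
Second component — alternating steps +5, +3, +5, +3, …: 25, 30, 33, 38, 41, 46 → 49.
Putting it together: h  49.

h  49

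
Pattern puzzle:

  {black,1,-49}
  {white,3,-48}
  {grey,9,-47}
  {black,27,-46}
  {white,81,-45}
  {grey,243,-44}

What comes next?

{black,729,-43}

Shade goes black, white, grey, black, white, grey → black (repeats black → white → grey).
Second coordinate: ×3 each step, so 1, 3, 9, 27, 81, 243 → 729.
Third coordinate: +1 each step; -49, -48, -47, -46, -45, -44 → -43.
Combining the parts gives {black,729,-43}.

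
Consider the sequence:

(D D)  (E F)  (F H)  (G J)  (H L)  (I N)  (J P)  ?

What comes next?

(K R)

First letter: letters move forward 1 place in the alphabet, so D, E, F, G, H, I, J → K.
For the second letter, letters move forward 2 places in the alphabet: D, F, H, J, L, N, P → R.
So the next pair is (K R).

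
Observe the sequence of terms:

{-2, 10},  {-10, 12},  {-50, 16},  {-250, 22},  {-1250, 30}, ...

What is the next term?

{-6250, 40}

For the first component, ×5 each step: -2, -10, -50, -250, -1250 → -6250.
Second component: differences are 2, 4, 6, … (increasing by 2 each time), so 10, 12, 16, 22, 30 → 40.
Combining the parts gives {-6250, 40}.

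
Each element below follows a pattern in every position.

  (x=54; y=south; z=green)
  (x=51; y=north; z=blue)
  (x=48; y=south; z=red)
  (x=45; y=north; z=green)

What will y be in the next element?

X goes 54, 51, 48, 45 → 42 (−3 each step).
Y — alternates south ↔ north: south, north, south, north → south.
Z goes green, blue, red, green → blue (repeats green → blue → red).

south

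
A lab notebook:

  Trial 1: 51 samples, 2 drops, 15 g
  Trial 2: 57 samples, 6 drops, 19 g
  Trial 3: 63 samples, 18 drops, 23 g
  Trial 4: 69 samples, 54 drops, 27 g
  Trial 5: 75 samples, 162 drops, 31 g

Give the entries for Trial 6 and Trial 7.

Samples: +6 each step; 51, 57, 63, 69, 75 → 81 → 87.
Drops: 2, 6, 18, 54, 162 → 486 → 1458 (×3 each step).
For the g, +4 each step: 15, 19, 23, 27, 31 → 35 → 39.
Putting the parts together: 81 samples, 486 drops, 35 g and then 87 samples, 1458 drops, 39 g.

81 samples, 486 drops, 35 g; 87 samples, 1458 drops, 39 g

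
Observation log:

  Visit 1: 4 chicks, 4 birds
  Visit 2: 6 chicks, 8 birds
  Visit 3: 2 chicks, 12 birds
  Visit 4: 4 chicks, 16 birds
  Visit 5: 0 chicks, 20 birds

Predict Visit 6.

2 chicks, 24 birds

For the chicks, alternating steps +2, −4, +2, −4, …: 4, 6, 2, 4, 0 → 2.
Birds: +4 each step, so 4, 8, 12, 16, 20 → 24.
Putting it together: 2 chicks, 24 birds.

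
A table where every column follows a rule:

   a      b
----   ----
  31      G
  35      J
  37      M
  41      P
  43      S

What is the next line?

47  V

Column a — alternating steps +4, +2, +4, +2, …: 31, 35, 37, 41, 43 → 47.
Column b — letters move forward 3 places in the alphabet: G, J, M, P, S → V.
Combining the parts gives 47  V.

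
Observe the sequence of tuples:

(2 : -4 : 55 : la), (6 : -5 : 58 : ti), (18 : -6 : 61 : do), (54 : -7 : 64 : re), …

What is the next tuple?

(162 : -8 : 67 : mi)

First slot: 2, 6, 18, 54 → 162 (×3 each step).
Second slot: −1 each step, so -4, -5, -6, -7 → -8.
Third slot: +3 each step; 55, 58, 61, 64 → 67.
Note: la, ti, do, re → mi (runs through the solfège scale do→ti).
Putting it together: (162 : -8 : 67 : mi).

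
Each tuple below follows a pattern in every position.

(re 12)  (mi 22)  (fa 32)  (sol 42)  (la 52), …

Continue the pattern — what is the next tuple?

(ti 62)

For the note, runs through the solfège scale do→ti: re, mi, fa, sol, la → ti.
Second slot: 12, 22, 32, 42, 52 → 62 (+10 each step).
Combining the parts gives (ti 62).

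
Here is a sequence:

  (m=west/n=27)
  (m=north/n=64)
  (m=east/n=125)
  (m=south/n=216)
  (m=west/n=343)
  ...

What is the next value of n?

512

N: perfect cubes: 3³, 4³, 5³, …, so 27, 64, 125, 216, 343 → 512.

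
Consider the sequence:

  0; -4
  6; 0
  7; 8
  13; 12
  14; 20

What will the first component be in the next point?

First component: alternating steps +6, +1, +6, +1, …, so 0, 6, 7, 13, 14 → 20.
For the second component, alternating steps +4, +8, +4, +8, …: -4, 0, 8, 12, 20 → 24.

20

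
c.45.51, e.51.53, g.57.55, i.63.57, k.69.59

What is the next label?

For the letter, letters move forward 2 places in the alphabet: c, e, g, i, k → m.
Second component — +6 each step: 45, 51, 57, 63, 69 → 75.
Third component: 51, 53, 55, 57, 59 → 61 (+2 each step).
Combining the parts gives m.75.61.

m.75.61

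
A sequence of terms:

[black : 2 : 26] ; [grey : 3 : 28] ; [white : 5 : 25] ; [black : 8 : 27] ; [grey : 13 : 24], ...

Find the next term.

Shade: repeats black → grey → white; black, grey, white, black, grey → white.
For the second value, each term is the sum of the two before it: 2, 3, 5, 8, 13 → 21.
Third value: alternating steps +2, −3, +2, −3, …, so 26, 28, 25, 27, 24 → 26.
So the next term is [white : 21 : 26].

[white : 21 : 26]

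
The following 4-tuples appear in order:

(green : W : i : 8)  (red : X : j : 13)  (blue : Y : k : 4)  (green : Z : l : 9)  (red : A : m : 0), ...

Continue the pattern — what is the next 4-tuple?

Colour — repeats green → red → blue: green, red, blue, green, red → blue.
First letter goes W, X, Y, Z, A → B (letters move forward 1 place in the alphabet, wrapping Z→A).
For the second letter, letters move forward 1 place in the alphabet: i, j, k, l, m → n.
Fourth entry: 8, 13, 4, 9, 0 → 5 (alternating steps +5, −9, +5, −9, …).
So the next 4-tuple is (blue : B : n : 5).

(blue : B : n : 5)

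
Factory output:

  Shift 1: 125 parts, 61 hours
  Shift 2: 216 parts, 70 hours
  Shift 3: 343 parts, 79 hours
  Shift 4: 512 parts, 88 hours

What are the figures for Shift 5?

729 parts, 97 hours

Parts: 125, 216, 343, 512 → 729 (perfect cubes: 5³, 6³, 7³, …).
Hours goes 61, 70, 79, 88 → 97 (+9 each step).
Putting it together: 729 parts, 97 hours.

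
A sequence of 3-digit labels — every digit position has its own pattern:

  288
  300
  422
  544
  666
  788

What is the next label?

First digit — +1 each step, mod 10: 2, 3, 4, 5, 6, 7 → 8.
Second digit: +2 each step, mod 10; 8, 0, 2, 4, 6, 8 → 0.
For the third digit, +2 each step, mod 10: 8, 0, 2, 4, 6, 8 → 0.
Putting it together: 800.

800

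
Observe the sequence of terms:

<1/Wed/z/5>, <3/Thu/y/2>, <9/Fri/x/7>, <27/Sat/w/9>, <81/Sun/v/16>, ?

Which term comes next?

<243/Mon/u/25>

First entry: ×3 each step, so 1, 3, 9, 27, 81 → 243.
Day goes Wed, Thu, Fri, Sat, Sun → Mon (runs through the weekdays Mon→Sun).
Letter: letters move back 1 place in the alphabet, so z, y, x, w, v → u.
Fourth entry: 5, 2, 7, 9, 16 → 25 (each term is the sum of the two before it).
Combining the parts gives <243/Mon/u/25>.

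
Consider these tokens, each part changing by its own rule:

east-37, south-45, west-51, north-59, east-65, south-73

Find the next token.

west-79

Direction: repeats east → south → west → north; east, south, west, north, east, south → west.
Second component: alternating steps +8, +6, +8, +6, …; 37, 45, 51, 59, 65, 73 → 79.
So the next token is west-79.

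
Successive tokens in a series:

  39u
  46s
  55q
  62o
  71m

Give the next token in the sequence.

78k

First component goes 39, 46, 55, 62, 71 → 78 (alternating steps +7, +9, +7, +9, …).
Letter: letters move back 2 places in the alphabet, so u, s, q, o, m → k.
Putting it together: 78k.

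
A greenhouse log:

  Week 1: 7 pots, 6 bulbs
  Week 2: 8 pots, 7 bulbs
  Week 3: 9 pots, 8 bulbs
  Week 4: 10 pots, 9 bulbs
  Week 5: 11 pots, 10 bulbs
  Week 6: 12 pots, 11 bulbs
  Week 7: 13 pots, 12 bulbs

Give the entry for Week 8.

For the pots, +1 each step: 7, 8, 9, 10, 11, 12, 13 → 14.
Bulbs goes 6, 7, 8, 9, 10, 11, 12 → 13 (always 1 less than the pots).
Putting it together: 14 pots, 13 bulbs.

14 pots, 13 bulbs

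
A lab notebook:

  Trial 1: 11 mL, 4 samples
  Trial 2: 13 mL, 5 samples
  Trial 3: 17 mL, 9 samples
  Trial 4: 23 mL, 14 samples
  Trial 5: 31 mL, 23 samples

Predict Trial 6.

ML: differences are 2, 4, 6, … (increasing by 2 each time), so 11, 13, 17, 23, 31 → 41.
Samples: each term is the sum of the two before it, so 4, 5, 9, 14, 23 → 37.
So the next record is 41 mL, 37 samples.

41 mL, 37 samples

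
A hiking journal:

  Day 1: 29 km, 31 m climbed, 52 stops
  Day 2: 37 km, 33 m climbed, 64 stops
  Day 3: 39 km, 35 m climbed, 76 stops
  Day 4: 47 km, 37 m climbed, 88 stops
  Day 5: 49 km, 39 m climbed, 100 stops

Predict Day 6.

For the km, alternating steps +8, +2, +8, +2, …: 29, 37, 39, 47, 49 → 57.
M climbed: +2 each step, so 31, 33, 35, 37, 39 → 41.
Stops: +12 each step; 52, 64, 76, 88, 100 → 112.
So the next line is 57 km, 41 m climbed, 112 stops.

57 km, 41 m climbed, 112 stops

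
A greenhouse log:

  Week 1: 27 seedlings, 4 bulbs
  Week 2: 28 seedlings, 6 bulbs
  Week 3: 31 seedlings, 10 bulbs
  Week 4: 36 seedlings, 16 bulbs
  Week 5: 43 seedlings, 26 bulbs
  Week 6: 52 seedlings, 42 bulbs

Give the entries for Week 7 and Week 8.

63 seedlings, 68 bulbs; 76 seedlings, 110 bulbs

Seedlings — differences are 1, 3, 5, … (increasing by 2 each time): 27, 28, 31, 36, 43, 52 → 63 → 76.
Bulbs: each term is the sum of the two before it, so 4, 6, 10, 16, 26, 42 → 68 → 110.
Putting the parts together: 63 seedlings, 68 bulbs and then 76 seedlings, 110 bulbs.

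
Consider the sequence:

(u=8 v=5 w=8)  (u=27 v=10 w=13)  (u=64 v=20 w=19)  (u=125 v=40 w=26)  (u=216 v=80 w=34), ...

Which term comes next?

(u=343 v=160 w=43)

U — perfect cubes: 2³, 3³, 4³, …: 8, 27, 64, 125, 216 → 343.
V: ×2 each step; 5, 10, 20, 40, 80 → 160.
For the w, differences are 5, 6, 7, … (increasing by 1 each time): 8, 13, 19, 26, 34 → 43.
Combining the parts gives (u=343 v=160 w=43).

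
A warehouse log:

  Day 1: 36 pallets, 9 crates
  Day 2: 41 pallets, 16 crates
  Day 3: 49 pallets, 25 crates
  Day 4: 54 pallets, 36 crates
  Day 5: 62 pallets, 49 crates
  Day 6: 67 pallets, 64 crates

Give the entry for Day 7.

Pallets goes 36, 41, 49, 54, 62, 67 → 75 (alternating steps +5, +8, +5, +8, …).
For the crates, perfect squares: 3², 4², 5², …: 9, 16, 25, 36, 49, 64 → 81.
Putting it together: 75 pallets, 81 crates.

75 pallets, 81 crates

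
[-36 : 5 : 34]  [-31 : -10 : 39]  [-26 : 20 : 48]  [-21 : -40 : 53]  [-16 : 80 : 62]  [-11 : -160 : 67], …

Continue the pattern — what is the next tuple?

[-6 : 320 : 76]

First slot goes -36, -31, -26, -21, -16, -11 → -6 (+5 each step).
For the second slot, ×(-2) each step: 5, -10, 20, -40, 80, -160 → 320.
Third slot — alternating steps +5, +9, +5, +9, …: 34, 39, 48, 53, 62, 67 → 76.
Combining the parts gives [-6 : 320 : 76].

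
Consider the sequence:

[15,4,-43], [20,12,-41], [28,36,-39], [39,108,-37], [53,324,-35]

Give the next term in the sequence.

[70,972,-33]

For the first value, differences are 5, 8, 11, … (increasing by 3 each time): 15, 20, 28, 39, 53 → 70.
Second value: 4, 12, 36, 108, 324 → 972 (×3 each step).
Third value: -43, -41, -39, -37, -35 → -33 (+2 each step).
Putting it together: [70,972,-33].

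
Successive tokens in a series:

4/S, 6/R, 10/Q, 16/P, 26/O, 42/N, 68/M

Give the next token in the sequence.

For the first component, each term is the sum of the two before it: 4, 6, 10, 16, 26, 42, 68 → 110.
Letter: letters move back 1 place in the alphabet, so S, R, Q, P, O, N, M → L.
Combining the parts gives 110/L.

110/L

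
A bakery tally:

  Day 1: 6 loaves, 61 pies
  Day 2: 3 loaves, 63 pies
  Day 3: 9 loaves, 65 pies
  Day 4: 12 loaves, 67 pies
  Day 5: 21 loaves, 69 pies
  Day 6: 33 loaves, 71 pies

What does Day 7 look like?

Loaves: 6, 3, 9, 12, 21, 33 → 54 (each term is the sum of the two before it).
Pies: 61, 63, 65, 67, 69, 71 → 73 (+2 each step).
Combining the parts gives 54 loaves, 73 pies.

54 loaves, 73 pies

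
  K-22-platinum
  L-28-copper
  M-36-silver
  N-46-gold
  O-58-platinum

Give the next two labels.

Letter: K, L, M, N, O → P → Q (letters move forward 1 place in the alphabet).
Second component: differences are 6, 8, 10, … (increasing by 2 each time); 22, 28, 36, 46, 58 → 72 → 88.
Metal — repeats platinum → copper → silver → gold: platinum, copper, silver, gold, platinum → copper → silver.
Putting the parts together: P-72-copper and then Q-88-silver.

P-72-copper then Q-88-silver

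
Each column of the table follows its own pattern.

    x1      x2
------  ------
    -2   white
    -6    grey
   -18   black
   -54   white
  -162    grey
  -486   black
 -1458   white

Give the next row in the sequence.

-4374  grey

Column x1 — ×3 each step: -2, -6, -18, -54, -162, -486, -1458 → -4374.
Column x2 — repeats white → grey → black: white, grey, black, white, grey, black, white → grey.
Combining the parts gives -4374  grey.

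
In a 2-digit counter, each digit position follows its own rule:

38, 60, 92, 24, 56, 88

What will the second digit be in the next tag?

0

Second digit: +2 each step, mod 10, so 8, 0, 2, 4, 6, 8 → 0.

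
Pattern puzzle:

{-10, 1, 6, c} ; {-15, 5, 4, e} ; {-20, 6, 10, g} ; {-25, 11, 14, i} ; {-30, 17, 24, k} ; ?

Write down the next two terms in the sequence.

{-35, 28, 38, m}, {-40, 45, 62, o}

For the first component, −5 each step: -10, -15, -20, -25, -30 → -35 → -40.
Second component: each term is the sum of the two before it; 1, 5, 6, 11, 17 → 28 → 45.
Third component — each term is the sum of the two before it: 6, 4, 10, 14, 24 → 38 → 62.
Letter goes c, e, g, i, k → m → o (letters move forward 2 places in the alphabet).
Putting the parts together: {-35, 28, 38, m} and then {-40, 45, 62, o}.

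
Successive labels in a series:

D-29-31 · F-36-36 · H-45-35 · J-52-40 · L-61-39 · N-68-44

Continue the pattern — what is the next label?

P-77-43

Letter: letters move forward 2 places in the alphabet, so D, F, H, J, L, N → P.
Second component: alternating steps +7, +9, +7, +9, …; 29, 36, 45, 52, 61, 68 → 77.
Third component: 31, 36, 35, 40, 39, 44 → 43 (alternating steps +5, −1, +5, −1, …).
Putting it together: P-77-43.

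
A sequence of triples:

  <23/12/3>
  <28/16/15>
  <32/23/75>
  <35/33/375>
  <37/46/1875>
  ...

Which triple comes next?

<38/62/9375>

First entry: differences are 5, 4, 3, … (decreasing by 1 each time); 23, 28, 32, 35, 37 → 38.
Second entry: 12, 16, 23, 33, 46 → 62 (differences are 4, 7, 10, … (increasing by 3 each time)).
Third entry — ×5 each step: 3, 15, 75, 375, 1875 → 9375.
Putting it together: <38/62/9375>.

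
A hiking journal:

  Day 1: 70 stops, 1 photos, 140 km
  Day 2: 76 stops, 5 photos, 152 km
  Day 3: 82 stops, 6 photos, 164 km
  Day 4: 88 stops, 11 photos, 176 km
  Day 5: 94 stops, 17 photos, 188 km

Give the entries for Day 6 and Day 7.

100 stops, 28 photos, 200 km; 106 stops, 45 photos, 212 km

Stops goes 70, 76, 82, 88, 94 → 100 → 106 (+6 each step).
Photos — each term is the sum of the two before it: 1, 5, 6, 11, 17 → 28 → 45.
For the km, always 2 × the stops: 140, 152, 164, 176, 188 → 200 → 212.
Putting the parts together: 100 stops, 28 photos, 200 km and then 106 stops, 45 photos, 212 km.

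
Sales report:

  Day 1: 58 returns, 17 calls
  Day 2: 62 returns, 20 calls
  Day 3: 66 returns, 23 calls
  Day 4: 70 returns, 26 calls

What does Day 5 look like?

74 returns, 29 calls

Returns: +4 each step, so 58, 62, 66, 70 → 74.
Calls: +3 each step, so 17, 20, 23, 26 → 29.
So the next record is 74 returns, 29 calls.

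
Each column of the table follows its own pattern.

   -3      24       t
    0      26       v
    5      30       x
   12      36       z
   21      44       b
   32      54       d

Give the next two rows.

45  66  f; 60  80  h

First component: differences are 3, 5, 7, … (increasing by 2 each time); -3, 0, 5, 12, 21, 32 → 45 → 60.
Second component: differences are 2, 4, 6, … (increasing by 2 each time), so 24, 26, 30, 36, 44, 54 → 66 → 80.
Letter: letters move forward 2 places in the alphabet, wrapping Z→A; t, v, x, z, b, d → f → h.
So the next two rows are 45  66  f and 60  80  h.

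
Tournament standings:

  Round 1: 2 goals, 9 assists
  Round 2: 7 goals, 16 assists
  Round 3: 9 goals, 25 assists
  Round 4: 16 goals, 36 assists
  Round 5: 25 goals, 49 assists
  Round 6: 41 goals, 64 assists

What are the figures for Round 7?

66 goals, 81 assists

Goals: each term is the sum of the two before it; 2, 7, 9, 16, 25, 41 → 66.
Assists: perfect squares: 3², 4², 5², …, so 9, 16, 25, 36, 49, 64 → 81.
Combining the parts gives 66 goals, 81 assists.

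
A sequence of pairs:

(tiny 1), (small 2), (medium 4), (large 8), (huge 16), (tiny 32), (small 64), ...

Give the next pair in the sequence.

(medium 128)

Size: tiny, small, medium, large, huge, tiny, small → medium (repeats tiny → small → medium → large → huge).
Second component: ×2 each step, so 1, 2, 4, 8, 16, 32, 64 → 128.
Putting it together: (medium 128).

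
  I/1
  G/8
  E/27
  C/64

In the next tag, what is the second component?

Second component goes 1, 8, 27, 64 → 125 (perfect cubes: 1³, 2³, 3³, …).

125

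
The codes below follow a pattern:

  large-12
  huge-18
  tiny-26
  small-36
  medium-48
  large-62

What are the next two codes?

Size: repeats large → huge → tiny → small → medium; large, huge, tiny, small, medium, large → huge → tiny.
Second component: differences are 6, 8, 10, … (increasing by 2 each time); 12, 18, 26, 36, 48, 62 → 78 → 96.
Putting the parts together: huge-78 and then tiny-96.

huge-78, tiny-96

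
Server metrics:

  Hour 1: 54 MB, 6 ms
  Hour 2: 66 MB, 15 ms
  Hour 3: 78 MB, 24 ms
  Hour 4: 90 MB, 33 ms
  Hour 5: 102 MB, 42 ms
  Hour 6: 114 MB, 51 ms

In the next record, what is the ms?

60

Ms: 6, 15, 24, 33, 42, 51 → 60 (+9 each step).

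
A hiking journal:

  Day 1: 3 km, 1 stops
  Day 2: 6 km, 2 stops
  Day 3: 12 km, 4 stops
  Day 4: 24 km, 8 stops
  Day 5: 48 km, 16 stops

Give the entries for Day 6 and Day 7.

Km: ×2 each step; 3, 6, 12, 24, 48 → 96 → 192.
For the stops, ×2 each step: 1, 2, 4, 8, 16 → 32 → 64.
So the next two lines are 96 km, 32 stops and 192 km, 64 stops.

96 km, 32 stops; 192 km, 64 stops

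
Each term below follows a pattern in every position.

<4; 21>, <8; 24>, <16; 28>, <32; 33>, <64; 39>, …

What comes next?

For the first coordinate, ×2 each step: 4, 8, 16, 32, 64 → 128.
For the second coordinate, differences are 3, 4, 5, … (increasing by 1 each time): 21, 24, 28, 33, 39 → 46.
Combining the parts gives <128; 46>.

<128; 46>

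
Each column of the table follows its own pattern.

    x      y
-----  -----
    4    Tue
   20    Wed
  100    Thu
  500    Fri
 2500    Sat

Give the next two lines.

For the column x, ×5 each step: 4, 20, 100, 500, 2500 → 12500 → 62500.
Column y goes Tue, Wed, Thu, Fri, Sat → Sun → Mon (runs through the weekdays Mon→Sun).
So the next two lines are 12500  Sun and 62500  Mon.

12500  Sun; 62500  Mon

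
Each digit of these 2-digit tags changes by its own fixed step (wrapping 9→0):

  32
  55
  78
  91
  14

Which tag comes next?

First digit: 3, 5, 7, 9, 1 → 3 (+2 each step, mod 10).
Second digit: 2, 5, 8, 1, 4 → 7 (+3 each step, mod 10).
Putting it together: 37.

37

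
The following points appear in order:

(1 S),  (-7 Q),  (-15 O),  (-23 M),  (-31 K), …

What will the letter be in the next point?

For the letter, letters move back 2 places in the alphabet: S, Q, O, M, K → I.

I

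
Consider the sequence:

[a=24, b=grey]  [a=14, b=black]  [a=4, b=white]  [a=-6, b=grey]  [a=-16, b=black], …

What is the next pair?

For the a, −10 each step: 24, 14, 4, -6, -16 → -26.
B: repeats grey → black → white, so grey, black, white, grey, black → white.
So the next pair is [a=-26, b=white].

[a=-26, b=white]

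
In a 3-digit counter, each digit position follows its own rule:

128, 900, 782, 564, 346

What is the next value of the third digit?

8

Third digit — +2 each step, mod 10: 8, 0, 2, 4, 6 → 8.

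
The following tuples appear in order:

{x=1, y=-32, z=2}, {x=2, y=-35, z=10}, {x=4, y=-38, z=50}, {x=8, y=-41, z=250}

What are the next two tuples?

{x=16, y=-44, z=1250}, {x=32, y=-47, z=6250}

For the x, ×2 each step: 1, 2, 4, 8 → 16 → 32.
Y goes -32, -35, -38, -41 → -44 → -47 (−3 each step).
For the z, ×5 each step: 2, 10, 50, 250 → 1250 → 6250.
So the next two tuples are {x=16, y=-44, z=1250} and {x=32, y=-47, z=6250}.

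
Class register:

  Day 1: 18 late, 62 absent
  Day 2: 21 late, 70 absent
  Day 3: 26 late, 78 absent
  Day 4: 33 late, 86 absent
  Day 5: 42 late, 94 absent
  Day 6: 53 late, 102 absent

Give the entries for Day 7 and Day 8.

Late — differences are 3, 5, 7, … (increasing by 2 each time): 18, 21, 26, 33, 42, 53 → 66 → 81.
Absent: +8 each step; 62, 70, 78, 86, 94, 102 → 110 → 118.
Putting the parts together: 66 late, 110 absent and then 81 late, 118 absent.

66 late, 110 absent; 81 late, 118 absent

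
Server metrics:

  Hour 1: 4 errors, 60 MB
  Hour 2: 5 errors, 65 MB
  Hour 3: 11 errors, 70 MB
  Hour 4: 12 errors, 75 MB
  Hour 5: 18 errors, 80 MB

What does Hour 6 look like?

Errors — alternating steps +1, +6, +1, +6, …: 4, 5, 11, 12, 18 → 19.
MB: +5 each step; 60, 65, 70, 75, 80 → 85.
So the next record is 19 errors, 85 MB.

19 errors, 85 MB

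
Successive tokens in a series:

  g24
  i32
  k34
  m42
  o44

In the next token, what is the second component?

52

Letter: letters move forward 2 places in the alphabet; g, i, k, m, o → q.
Second component: alternating steps +8, +2, +8, +2, …, so 24, 32, 34, 42, 44 → 52.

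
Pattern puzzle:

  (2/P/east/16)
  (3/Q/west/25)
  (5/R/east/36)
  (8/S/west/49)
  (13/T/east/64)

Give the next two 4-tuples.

(21/U/west/81), (34/V/east/100)

First part: each term is the sum of the two before it, so 2, 3, 5, 8, 13 → 21 → 34.
Letter — letters move forward 1 place in the alphabet: P, Q, R, S, T → U → V.
For the direction, alternates east ↔ west: east, west, east, west, east → west → east.
Fourth part: 16, 25, 36, 49, 64 → 81 → 100 (perfect squares: 4², 5², 6², …).
So the next two 4-tuples are (21/U/west/81) and (34/V/east/100).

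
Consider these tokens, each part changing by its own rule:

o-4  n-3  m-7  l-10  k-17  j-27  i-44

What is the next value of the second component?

Letter — letters move back 1 place in the alphabet: o, n, m, l, k, j, i → h.
Second component: each term is the sum of the two before it, so 4, 3, 7, 10, 17, 27, 44 → 71.

71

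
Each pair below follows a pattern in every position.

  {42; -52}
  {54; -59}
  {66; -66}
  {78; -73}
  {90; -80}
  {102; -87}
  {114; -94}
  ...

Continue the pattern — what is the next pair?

For the first entry, +12 each step: 42, 54, 66, 78, 90, 102, 114 → 126.
Second entry — −7 each step: -52, -59, -66, -73, -80, -87, -94 → -101.
So the next pair is {126; -101}.

{126; -101}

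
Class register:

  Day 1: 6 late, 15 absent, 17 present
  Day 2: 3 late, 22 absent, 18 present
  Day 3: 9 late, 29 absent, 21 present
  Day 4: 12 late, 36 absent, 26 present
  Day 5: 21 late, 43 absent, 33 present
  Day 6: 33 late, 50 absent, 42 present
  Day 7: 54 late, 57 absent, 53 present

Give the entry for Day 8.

87 late, 64 absent, 66 present

Late: 6, 3, 9, 12, 21, 33, 54 → 87 (each term is the sum of the two before it).
Absent goes 15, 22, 29, 36, 43, 50, 57 → 64 (+7 each step).
Present: differences are 1, 3, 5, … (increasing by 2 each time); 17, 18, 21, 26, 33, 42, 53 → 66.
Putting it together: 87 late, 64 absent, 66 present.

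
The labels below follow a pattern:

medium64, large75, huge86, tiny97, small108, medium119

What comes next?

large130

Size: repeats medium → large → huge → tiny → small, so medium, large, huge, tiny, small, medium → large.
Second component — +11 each step: 64, 75, 86, 97, 108, 119 → 130.
Putting it together: large130.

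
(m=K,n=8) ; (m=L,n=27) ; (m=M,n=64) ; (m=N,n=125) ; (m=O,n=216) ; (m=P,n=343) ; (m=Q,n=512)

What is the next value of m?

M: letters move forward 1 place in the alphabet, so K, L, M, N, O, P, Q → R.

R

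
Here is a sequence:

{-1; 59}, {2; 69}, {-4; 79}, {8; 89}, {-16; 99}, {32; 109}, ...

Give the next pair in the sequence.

First entry: ×(-2) each step; -1, 2, -4, 8, -16, 32 → -64.
Second entry: +10 each step; 59, 69, 79, 89, 99, 109 → 119.
Combining the parts gives {-64; 119}.

{-64; 119}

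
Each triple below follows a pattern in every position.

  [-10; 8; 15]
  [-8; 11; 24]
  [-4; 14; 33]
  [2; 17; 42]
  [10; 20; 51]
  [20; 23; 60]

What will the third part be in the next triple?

First part goes -10, -8, -4, 2, 10, 20 → 32 (differences are 2, 4, 6, … (increasing by 2 each time)).
Second part goes 8, 11, 14, 17, 20, 23 → 26 (+3 each step).
Third part: +9 each step, so 15, 24, 33, 42, 51, 60 → 69.

69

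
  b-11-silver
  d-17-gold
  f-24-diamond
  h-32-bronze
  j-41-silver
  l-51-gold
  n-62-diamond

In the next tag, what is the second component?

74

Letter — letters move forward 2 places in the alphabet: b, d, f, h, j, l, n → p.
Second component: differences are 6, 7, 8, … (increasing by 1 each time), so 11, 17, 24, 32, 41, 51, 62 → 74.
Rank — repeats silver → gold → diamond → bronze: silver, gold, diamond, bronze, silver, gold, diamond → bronze.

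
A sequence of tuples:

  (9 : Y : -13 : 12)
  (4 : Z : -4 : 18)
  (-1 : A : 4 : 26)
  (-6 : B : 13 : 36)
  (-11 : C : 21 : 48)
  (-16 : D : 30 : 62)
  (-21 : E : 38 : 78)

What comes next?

First value goes 9, 4, -1, -6, -11, -16, -21 → -26 (−5 each step).
For the letter, letters move forward 1 place in the alphabet, wrapping Z→A: Y, Z, A, B, C, D, E → F.
Third value: alternating steps +9, +8, +9, +8, …, so -13, -4, 4, 13, 21, 30, 38 → 47.
Fourth value: differences are 6, 8, 10, … (increasing by 2 each time), so 12, 18, 26, 36, 48, 62, 78 → 96.
So the next tuple is (-26 : F : 47 : 96).

(-26 : F : 47 : 96)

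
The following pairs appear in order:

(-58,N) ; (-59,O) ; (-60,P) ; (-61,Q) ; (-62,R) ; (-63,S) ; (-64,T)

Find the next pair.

First coordinate: −1 each step; -58, -59, -60, -61, -62, -63, -64 → -65.
Letter goes N, O, P, Q, R, S, T → U (letters move forward 1 place in the alphabet).
Combining the parts gives (-65,U).

(-65,U)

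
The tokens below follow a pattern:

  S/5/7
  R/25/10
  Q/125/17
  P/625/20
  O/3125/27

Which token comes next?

N/15625/30

For the letter, letters move back 1 place in the alphabet: S, R, Q, P, O → N.
Second component — ×5 each step: 5, 25, 125, 625, 3125 → 15625.
Third component — alternating steps +3, +7, +3, +7, …: 7, 10, 17, 20, 27 → 30.
Combining the parts gives N/15625/30.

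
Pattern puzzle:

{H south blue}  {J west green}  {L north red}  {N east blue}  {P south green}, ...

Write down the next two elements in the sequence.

{R west red}, {T north blue}

Letter — letters move forward 2 places in the alphabet: H, J, L, N, P → R → T.
Direction: south, west, north, east, south → west → north (repeats south → west → north → east).
Colour goes blue, green, red, blue, green → red → blue (repeats blue → green → red).
Putting the parts together: {R west red} and then {T north blue}.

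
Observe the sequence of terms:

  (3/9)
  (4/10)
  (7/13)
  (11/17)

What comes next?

(18/24)

First part: 3, 4, 7, 11 → 18 (each term is the sum of the two before it).
Second part goes 9, 10, 13, 17 → 24 (always 6 more than the first part).
Combining the parts gives (18/24).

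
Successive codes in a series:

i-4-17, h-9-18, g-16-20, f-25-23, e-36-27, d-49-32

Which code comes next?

c-64-38

Letter: letters move back 1 place in the alphabet, so i, h, g, f, e, d → c.
For the second component, perfect squares: 2², 3², 4², …: 4, 9, 16, 25, 36, 49 → 64.
Third component: 17, 18, 20, 23, 27, 32 → 38 (differences are 1, 2, 3, … (increasing by 1 each time)).
Combining the parts gives c-64-38.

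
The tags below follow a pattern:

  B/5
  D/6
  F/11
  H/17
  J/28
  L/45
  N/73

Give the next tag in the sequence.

Letter: B, D, F, H, J, L, N → P (letters move forward 2 places in the alphabet).
Second component: each term is the sum of the two before it, so 5, 6, 11, 17, 28, 45, 73 → 118.
So the next tag is P/118.

P/118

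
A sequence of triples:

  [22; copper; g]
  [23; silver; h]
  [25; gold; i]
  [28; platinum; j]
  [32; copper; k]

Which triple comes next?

First coordinate: differences are 1, 2, 3, … (increasing by 1 each time), so 22, 23, 25, 28, 32 → 37.
Metal: repeats copper → silver → gold → platinum; copper, silver, gold, platinum, copper → silver.
Letter: letters move forward 1 place in the alphabet, so g, h, i, j, k → l.
Putting it together: [37; silver; l].

[37; silver; l]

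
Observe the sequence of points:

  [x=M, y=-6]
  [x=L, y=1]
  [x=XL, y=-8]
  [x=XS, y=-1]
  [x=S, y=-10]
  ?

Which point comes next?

X: M, L, XL, XS, S → M (runs through clothing sizes XS→XL).
Y goes -6, 1, -8, -1, -10 → -3 (alternating steps +7, −9, +7, −9, …).
So the next point is [x=M, y=-3].

[x=M, y=-3]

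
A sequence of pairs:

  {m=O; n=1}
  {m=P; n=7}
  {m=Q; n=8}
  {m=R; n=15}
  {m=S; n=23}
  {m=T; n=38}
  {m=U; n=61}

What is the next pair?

{m=V; n=99}

M: letters move forward 1 place in the alphabet; O, P, Q, R, S, T, U → V.
N: each term is the sum of the two before it, so 1, 7, 8, 15, 23, 38, 61 → 99.
Combining the parts gives {m=V; n=99}.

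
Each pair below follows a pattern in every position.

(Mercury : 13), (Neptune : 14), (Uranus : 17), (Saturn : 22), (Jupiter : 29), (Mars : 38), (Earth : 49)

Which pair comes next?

(Venus : 62)

Planet: runs backward through the planets Mercury→Neptune; Mercury, Neptune, Uranus, Saturn, Jupiter, Mars, Earth → Venus.
Second part: differences are 1, 3, 5, … (increasing by 2 each time); 13, 14, 17, 22, 29, 38, 49 → 62.
Combining the parts gives (Venus : 62).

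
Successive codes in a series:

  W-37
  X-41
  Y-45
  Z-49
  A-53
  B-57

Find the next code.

Letter — letters move forward 1 place in the alphabet, wrapping Z→A: W, X, Y, Z, A, B → C.
Second component: +4 each step; 37, 41, 45, 49, 53, 57 → 61.
Combining the parts gives C-61.

C-61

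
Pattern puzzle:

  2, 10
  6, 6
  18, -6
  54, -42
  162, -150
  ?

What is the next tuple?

486, -474

First slot: 2, 6, 18, 54, 162 → 486 (×3 each step).
Second slot: together with the first slot always sums to 12, so 10, 6, -6, -42, -150 → -474.
Combining the parts gives 486, -474.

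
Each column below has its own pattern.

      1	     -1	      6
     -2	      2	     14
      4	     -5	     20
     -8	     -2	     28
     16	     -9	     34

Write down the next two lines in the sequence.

First component goes 1, -2, 4, -8, 16 → -32 → 64 (×(-2) each step).
Second component: alternating steps +3, −7, +3, −7, …; -1, 2, -5, -2, -9 → -6 → -13.
Third component: 6, 14, 20, 28, 34 → 42 → 48 (alternating steps +8, +6, +8, +6, …).
So the next two lines are -32  -6  42 and 64  -13  48.

-32  -6  42; 64  -13  48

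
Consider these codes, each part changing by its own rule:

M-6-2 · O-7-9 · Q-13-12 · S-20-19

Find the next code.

For the letter, letters move forward 2 places in the alphabet: M, O, Q, S → U.
Second component: 6, 7, 13, 20 → 33 (each term is the sum of the two before it).
Third component goes 2, 9, 12, 19 → 22 (alternating steps +7, +3, +7, +3, …).
So the next code is U-33-22.

U-33-22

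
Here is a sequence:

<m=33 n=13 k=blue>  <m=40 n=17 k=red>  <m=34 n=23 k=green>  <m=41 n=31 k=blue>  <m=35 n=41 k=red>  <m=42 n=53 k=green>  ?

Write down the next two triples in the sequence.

<m=36 n=67 k=blue>, <m=43 n=83 k=red>

M: alternating steps +7, −6, +7, −6, …; 33, 40, 34, 41, 35, 42 → 36 → 43.
N goes 13, 17, 23, 31, 41, 53 → 67 → 83 (differences are 4, 6, 8, … (increasing by 2 each time)).
K — repeats blue → red → green: blue, red, green, blue, red, green → blue → red.
Putting the parts together: <m=36 n=67 k=blue> and then <m=43 n=83 k=red>.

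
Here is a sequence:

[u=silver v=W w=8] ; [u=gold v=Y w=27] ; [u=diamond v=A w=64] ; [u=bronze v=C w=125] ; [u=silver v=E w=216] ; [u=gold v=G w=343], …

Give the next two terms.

U: repeats silver → gold → diamond → bronze; silver, gold, diamond, bronze, silver, gold → diamond → bronze.
V — letters move forward 2 places in the alphabet, wrapping Z→A: W, Y, A, C, E, G → I → K.
W — perfect cubes: 2³, 3³, 4³, …: 8, 27, 64, 125, 216, 343 → 512 → 729.
So the next two terms are [u=diamond v=I w=512] and [u=bronze v=K w=729].

[u=diamond v=I w=512], [u=bronze v=K w=729]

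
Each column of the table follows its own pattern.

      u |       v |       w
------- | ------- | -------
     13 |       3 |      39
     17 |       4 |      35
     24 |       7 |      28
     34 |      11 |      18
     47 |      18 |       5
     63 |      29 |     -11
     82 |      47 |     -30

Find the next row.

For the column u, differences are 4, 7, 10, … (increasing by 3 each time): 13, 17, 24, 34, 47, 63, 82 → 104.
Column v — each term is the sum of the two before it: 3, 4, 7, 11, 18, 29, 47 → 76.
Column w: 39, 35, 28, 18, 5, -11, -30 → -52 (together with the column u always sums to 52).
Combining the parts gives 104  76  -52.

104  76  -52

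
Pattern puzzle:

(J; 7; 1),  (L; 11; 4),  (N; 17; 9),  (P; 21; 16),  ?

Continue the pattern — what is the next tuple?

Letter — letters move forward 2 places in the alphabet: J, L, N, P → R.
For the second slot, alternating steps +4, +6, +4, +6, …: 7, 11, 17, 21 → 27.
For the third slot, perfect squares: 1², 2², 3², …: 1, 4, 9, 16 → 25.
So the next tuple is (R; 27; 25).

(R; 27; 25)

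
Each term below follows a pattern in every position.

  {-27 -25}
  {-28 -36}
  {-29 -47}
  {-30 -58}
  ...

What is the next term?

First component: −1 each step, so -27, -28, -29, -30 → -31.
Second component — −11 each step: -25, -36, -47, -58 → -69.
Combining the parts gives {-31 -69}.

{-31 -69}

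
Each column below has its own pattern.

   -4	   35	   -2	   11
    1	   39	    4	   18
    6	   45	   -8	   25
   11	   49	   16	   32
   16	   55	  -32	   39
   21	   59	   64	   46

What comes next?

First component: +5 each step, so -4, 1, 6, 11, 16, 21 → 26.
Second component: alternating steps +4, +6, +4, +6, …; 35, 39, 45, 49, 55, 59 → 65.
Third component goes -2, 4, -8, 16, -32, 64 → -128 (×(-2) each step).
Fourth component: +7 each step; 11, 18, 25, 32, 39, 46 → 53.
Putting it together: 26  65  -128  53.

26  65  -128  53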